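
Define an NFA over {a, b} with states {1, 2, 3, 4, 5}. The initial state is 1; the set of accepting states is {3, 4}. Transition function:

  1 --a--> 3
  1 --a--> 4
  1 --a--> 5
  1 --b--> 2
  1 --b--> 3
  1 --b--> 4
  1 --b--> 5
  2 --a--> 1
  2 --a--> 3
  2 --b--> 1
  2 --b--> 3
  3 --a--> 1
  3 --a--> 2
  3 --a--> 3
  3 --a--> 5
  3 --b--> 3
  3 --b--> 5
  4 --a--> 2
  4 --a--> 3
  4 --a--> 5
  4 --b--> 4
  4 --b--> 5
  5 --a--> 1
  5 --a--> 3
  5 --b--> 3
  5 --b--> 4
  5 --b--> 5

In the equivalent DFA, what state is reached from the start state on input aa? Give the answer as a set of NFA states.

{1, 2, 3, 5}

Start: {1}.
δ(1,a) = {3, 4, 5}.
Union: {3, 4, 5}.
After a: {3, 4, 5}.
δ(3,a) = {1, 2, 3, 5}; δ(4,a) = {2, 3, 5}; δ(5,a) = {1, 3}.
Union: {1, 2, 3, 5}.
After a: {1, 2, 3, 5}.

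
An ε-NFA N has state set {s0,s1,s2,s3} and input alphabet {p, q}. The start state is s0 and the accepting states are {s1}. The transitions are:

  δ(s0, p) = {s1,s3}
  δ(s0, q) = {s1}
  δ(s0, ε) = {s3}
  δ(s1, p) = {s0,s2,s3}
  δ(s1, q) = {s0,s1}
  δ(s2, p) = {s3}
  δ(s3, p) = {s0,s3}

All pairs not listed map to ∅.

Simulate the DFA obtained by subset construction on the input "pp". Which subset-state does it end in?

{s0,s1,s2,s3}

Start: {s0,s3}.
δ(s0,p) = {s1,s3}; δ(s3,p) = {s0,s3}.
Union: {s0,s1,s3}.
After p: {s0,s1,s3}.
δ(s0,p) = {s1,s3}; δ(s1,p) = {s0,s2,s3}; δ(s3,p) = {s0,s3}.
Union: {s0,s1,s2,s3}.
After p: {s0,s1,s2,s3}.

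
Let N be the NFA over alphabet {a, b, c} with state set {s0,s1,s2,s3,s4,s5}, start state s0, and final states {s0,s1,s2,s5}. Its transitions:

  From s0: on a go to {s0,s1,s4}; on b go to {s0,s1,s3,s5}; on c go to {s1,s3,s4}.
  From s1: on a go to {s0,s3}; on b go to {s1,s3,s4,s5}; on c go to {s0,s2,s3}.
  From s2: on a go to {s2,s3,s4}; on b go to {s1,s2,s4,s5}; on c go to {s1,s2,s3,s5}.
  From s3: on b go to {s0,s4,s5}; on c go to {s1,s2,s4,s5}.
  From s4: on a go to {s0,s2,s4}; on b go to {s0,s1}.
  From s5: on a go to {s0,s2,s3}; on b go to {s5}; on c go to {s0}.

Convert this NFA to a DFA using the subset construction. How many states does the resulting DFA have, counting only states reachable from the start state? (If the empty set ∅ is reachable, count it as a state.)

Start state of the DFA: {s0}.
{s0} --a--> {s0,s1,s4}  [new]
{s0} --b--> {s0,s1,s3,s5}  [new]
{s0} --c--> {s1,s3,s4}  [new]
{s0,s1,s4} --a--> {s0,s1,s2,s3,s4}  [new]
{s0,s1,s4} --b--> {s0,s1,s3,s4,s5}  [new]
{s0,s1,s4} --c--> {s0,s1,s2,s3,s4}  [seen]
{s0,s1,s3,s5} --a--> {s0,s1,s2,s3,s4}  [seen]
{s0,s1,s3,s5} --b--> {s0,s1,s3,s4,s5}  [seen]
{s0,s1,s3,s5} --c--> {s0,s1,s2,s3,s4,s5}  [new]
{s1,s3,s4} --a--> {s0,s2,s3,s4}  [new]
{s1,s3,s4} --b--> {s0,s1,s3,s4,s5}  [seen]
{s1,s3,s4} --c--> {s0,s1,s2,s3,s4,s5}  [seen]
{s0,s1,s2,s3,s4} --a--> {s0,s1,s2,s3,s4}  [seen]
{s0,s1,s2,s3,s4} --b--> {s0,s1,s2,s3,s4,s5}  [seen]
{s0,s1,s2,s3,s4} --c--> {s0,s1,s2,s3,s4,s5}  [seen]
{s0,s1,s3,s4,s5} --a--> {s0,s1,s2,s3,s4}  [seen]
{s0,s1,s3,s4,s5} --b--> {s0,s1,s3,s4,s5}  [seen]
{s0,s1,s3,s4,s5} --c--> {s0,s1,s2,s3,s4,s5}  [seen]
{s0,s1,s2,s3,s4,s5} --a--> {s0,s1,s2,s3,s4}  [seen]
{s0,s1,s2,s3,s4,s5} --b--> {s0,s1,s2,s3,s4,s5}  [seen]
{s0,s1,s2,s3,s4,s5} --c--> {s0,s1,s2,s3,s4,s5}  [seen]
{s0,s2,s3,s4} --a--> {s0,s1,s2,s3,s4}  [seen]
{s0,s2,s3,s4} --b--> {s0,s1,s2,s3,s4,s5}  [seen]
{s0,s2,s3,s4} --c--> {s1,s2,s3,s4,s5}  [new]
{s1,s2,s3,s4,s5} --a--> {s0,s2,s3,s4}  [seen]
{s1,s2,s3,s4,s5} --b--> {s0,s1,s2,s3,s4,s5}  [seen]
{s1,s2,s3,s4,s5} --c--> {s0,s1,s2,s3,s4,s5}  [seen]
Reachable DFA states: {s0}, {s0,s1,s4}, {s0,s1,s3,s5}, {s1,s3,s4}, {s0,s1,s2,s3,s4}, {s0,s1,s3,s4,s5}, {s0,s1,s2,s3,s4,s5}, {s0,s2,s3,s4}, {s1,s2,s3,s4,s5}.

9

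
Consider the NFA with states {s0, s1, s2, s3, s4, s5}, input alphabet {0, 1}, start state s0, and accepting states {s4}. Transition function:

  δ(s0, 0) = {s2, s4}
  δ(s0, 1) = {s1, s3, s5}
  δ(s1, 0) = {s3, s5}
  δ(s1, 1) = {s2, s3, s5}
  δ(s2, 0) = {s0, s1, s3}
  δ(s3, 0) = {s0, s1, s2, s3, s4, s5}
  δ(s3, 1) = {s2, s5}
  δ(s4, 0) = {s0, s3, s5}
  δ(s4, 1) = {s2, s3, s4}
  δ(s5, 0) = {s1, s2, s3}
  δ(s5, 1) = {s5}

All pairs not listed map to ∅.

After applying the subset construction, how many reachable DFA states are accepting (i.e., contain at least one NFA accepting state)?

5

Start state of the DFA: {s0}.
{s0} --0--> {s2, s4}  [new]
{s0} --1--> {s1, s3, s5}  [new]
{s2, s4} --0--> {s0, s1, s3, s5}  [new]
{s2, s4} --1--> {s2, s3, s4}  [new]
{s1, s3, s5} --0--> {s0, s1, s2, s3, s4, s5}  [new]
{s1, s3, s5} --1--> {s2, s3, s5}  [new]
{s0, s1, s3, s5} --0--> {s0, s1, s2, s3, s4, s5}  [seen]
{s0, s1, s3, s5} --1--> {s1, s2, s3, s5}  [new]
{s2, s3, s4} --0--> {s0, s1, s2, s3, s4, s5}  [seen]
{s2, s3, s4} --1--> {s2, s3, s4, s5}  [new]
{s0, s1, s2, s3, s4, s5} --0--> {s0, s1, s2, s3, s4, s5}  [seen]
{s0, s1, s2, s3, s4, s5} --1--> {s1, s2, s3, s4, s5}  [new]
{s2, s3, s5} --0--> {s0, s1, s2, s3, s4, s5}  [seen]
{s2, s3, s5} --1--> {s2, s5}  [new]
{s1, s2, s3, s5} --0--> {s0, s1, s2, s3, s4, s5}  [seen]
{s1, s2, s3, s5} --1--> {s2, s3, s5}  [seen]
{s2, s3, s4, s5} --0--> {s0, s1, s2, s3, s4, s5}  [seen]
{s2, s3, s4, s5} --1--> {s2, s3, s4, s5}  [seen]
{s1, s2, s3, s4, s5} --0--> {s0, s1, s2, s3, s4, s5}  [seen]
{s1, s2, s3, s4, s5} --1--> {s2, s3, s4, s5}  [seen]
{s2, s5} --0--> {s0, s1, s2, s3}  [new]
{s2, s5} --1--> {s5}  [new]
{s0, s1, s2, s3} --0--> {s0, s1, s2, s3, s4, s5}  [seen]
{s0, s1, s2, s3} --1--> {s1, s2, s3, s5}  [seen]
{s5} --0--> {s1, s2, s3}  [new]
{s5} --1--> {s5}  [seen]
{s1, s2, s3} --0--> {s0, s1, s2, s3, s4, s5}  [seen]
{s1, s2, s3} --1--> {s2, s3, s5}  [seen]
Reachable DFA states: {s0}, {s2, s4}, {s1, s3, s5}, {s0, s1, s3, s5}, {s2, s3, s4}, {s0, s1, s2, s3, s4, s5}, {s2, s3, s5}, {s1, s2, s3, s5}, {s2, s3, s4, s5}, {s1, s2, s3, s4, s5}, {s2, s5}, {s0, s1, s2, s3}, {s5}, {s1, s2, s3}.
Accepting DFA states (contain an NFA accepting state): {s2, s4}, {s2, s3, s4}, {s0, s1, s2, s3, s4, s5}, {s2, s3, s4, s5}, {s1, s2, s3, s4, s5}.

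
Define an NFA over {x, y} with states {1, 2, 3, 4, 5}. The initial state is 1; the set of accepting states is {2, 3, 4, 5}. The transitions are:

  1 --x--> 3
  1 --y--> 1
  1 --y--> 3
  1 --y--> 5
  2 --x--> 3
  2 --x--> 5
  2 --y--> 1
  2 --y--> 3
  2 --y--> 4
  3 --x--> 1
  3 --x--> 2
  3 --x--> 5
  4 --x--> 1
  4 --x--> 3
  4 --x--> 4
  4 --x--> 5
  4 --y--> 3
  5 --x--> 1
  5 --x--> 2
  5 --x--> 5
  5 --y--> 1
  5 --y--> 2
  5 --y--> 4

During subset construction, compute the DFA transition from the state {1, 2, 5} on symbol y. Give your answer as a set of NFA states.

δ(1,y) = {1, 3, 5}; δ(2,y) = {1, 3, 4}; δ(5,y) = {1, 2, 4}.
Union: {1, 2, 3, 4, 5}.

{1, 2, 3, 4, 5}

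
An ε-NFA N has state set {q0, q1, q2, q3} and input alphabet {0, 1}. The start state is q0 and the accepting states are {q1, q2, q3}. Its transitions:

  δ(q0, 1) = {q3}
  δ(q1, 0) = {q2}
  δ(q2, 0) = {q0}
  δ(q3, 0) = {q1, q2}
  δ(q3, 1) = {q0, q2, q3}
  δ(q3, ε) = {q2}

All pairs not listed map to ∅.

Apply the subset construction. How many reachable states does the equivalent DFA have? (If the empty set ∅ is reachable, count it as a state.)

6

Start state of the DFA: {q0} (ε-closure of the NFA start).
{q0} --0--> ∅  [new]
{q0} --1--> {q2, q3}  [new]
∅ --0--> ∅  [seen]
∅ --1--> ∅  [seen]
{q2, q3} --0--> {q0, q1, q2}  [new]
{q2, q3} --1--> {q0, q2, q3}  [new]
{q0, q1, q2} --0--> {q0, q2}  [new]
{q0, q1, q2} --1--> {q2, q3}  [seen]
{q0, q2, q3} --0--> {q0, q1, q2}  [seen]
{q0, q2, q3} --1--> {q0, q2, q3}  [seen]
{q0, q2} --0--> {q0}  [seen]
{q0, q2} --1--> {q2, q3}  [seen]
Reachable DFA states: {q0}, ∅, {q2, q3}, {q0, q1, q2}, {q0, q2, q3}, {q0, q2}.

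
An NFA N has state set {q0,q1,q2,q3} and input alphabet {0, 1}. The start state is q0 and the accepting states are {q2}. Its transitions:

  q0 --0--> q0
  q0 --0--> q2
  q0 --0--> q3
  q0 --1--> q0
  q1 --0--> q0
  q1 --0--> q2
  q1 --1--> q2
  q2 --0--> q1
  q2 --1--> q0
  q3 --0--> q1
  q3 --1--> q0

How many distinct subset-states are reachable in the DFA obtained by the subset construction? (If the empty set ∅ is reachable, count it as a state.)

Start state of the DFA: {q0}.
{q0} --0--> {q0,q2,q3}  [new]
{q0} --1--> {q0}  [seen]
{q0,q2,q3} --0--> {q0,q1,q2,q3}  [new]
{q0,q2,q3} --1--> {q0}  [seen]
{q0,q1,q2,q3} --0--> {q0,q1,q2,q3}  [seen]
{q0,q1,q2,q3} --1--> {q0,q2}  [new]
{q0,q2} --0--> {q0,q1,q2,q3}  [seen]
{q0,q2} --1--> {q0}  [seen]
Reachable DFA states: {q0}, {q0,q2,q3}, {q0,q1,q2,q3}, {q0,q2}.

4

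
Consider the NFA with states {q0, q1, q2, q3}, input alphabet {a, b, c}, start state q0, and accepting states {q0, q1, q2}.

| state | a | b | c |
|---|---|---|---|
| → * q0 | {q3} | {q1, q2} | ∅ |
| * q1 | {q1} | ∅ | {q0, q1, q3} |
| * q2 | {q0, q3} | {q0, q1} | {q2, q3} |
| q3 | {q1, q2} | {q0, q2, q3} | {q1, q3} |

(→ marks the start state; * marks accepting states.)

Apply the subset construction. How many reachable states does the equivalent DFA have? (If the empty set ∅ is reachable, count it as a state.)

10

Start state of the DFA: {q0}.
{q0} --a--> {q3}  [new]
{q0} --b--> {q1, q2}  [new]
{q0} --c--> ∅  [new]
{q3} --a--> {q1, q2}  [seen]
{q3} --b--> {q0, q2, q3}  [new]
{q3} --c--> {q1, q3}  [new]
{q1, q2} --a--> {q0, q1, q3}  [new]
{q1, q2} --b--> {q0, q1}  [new]
{q1, q2} --c--> {q0, q1, q2, q3}  [new]
∅ --a--> ∅  [seen]
∅ --b--> ∅  [seen]
∅ --c--> ∅  [seen]
{q0, q2, q3} --a--> {q0, q1, q2, q3}  [seen]
{q0, q2, q3} --b--> {q0, q1, q2, q3}  [seen]
{q0, q2, q3} --c--> {q1, q2, q3}  [new]
{q1, q3} --a--> {q1, q2}  [seen]
{q1, q3} --b--> {q0, q2, q3}  [seen]
{q1, q3} --c--> {q0, q1, q3}  [seen]
{q0, q1, q3} --a--> {q1, q2, q3}  [seen]
{q0, q1, q3} --b--> {q0, q1, q2, q3}  [seen]
{q0, q1, q3} --c--> {q0, q1, q3}  [seen]
{q0, q1} --a--> {q1, q3}  [seen]
{q0, q1} --b--> {q1, q2}  [seen]
{q0, q1} --c--> {q0, q1, q3}  [seen]
{q0, q1, q2, q3} --a--> {q0, q1, q2, q3}  [seen]
{q0, q1, q2, q3} --b--> {q0, q1, q2, q3}  [seen]
{q0, q1, q2, q3} --c--> {q0, q1, q2, q3}  [seen]
{q1, q2, q3} --a--> {q0, q1, q2, q3}  [seen]
{q1, q2, q3} --b--> {q0, q1, q2, q3}  [seen]
{q1, q2, q3} --c--> {q0, q1, q2, q3}  [seen]
Reachable DFA states: {q0}, {q3}, {q1, q2}, ∅, {q0, q2, q3}, {q1, q3}, {q0, q1, q3}, {q0, q1}, {q0, q1, q2, q3}, {q1, q2, q3}.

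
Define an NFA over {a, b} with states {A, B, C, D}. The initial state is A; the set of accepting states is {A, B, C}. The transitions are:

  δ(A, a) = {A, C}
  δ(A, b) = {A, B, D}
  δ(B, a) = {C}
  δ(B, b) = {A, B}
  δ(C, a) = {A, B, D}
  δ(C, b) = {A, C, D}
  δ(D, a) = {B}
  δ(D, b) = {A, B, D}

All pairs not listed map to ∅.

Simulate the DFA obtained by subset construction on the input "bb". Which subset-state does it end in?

{A, B, D}

Start: {A}.
δ(A,b) = {A, B, D}.
Union: {A, B, D}.
After b: {A, B, D}.
δ(A,b) = {A, B, D}; δ(B,b) = {A, B}; δ(D,b) = {A, B, D}.
Union: {A, B, D}.
After b: {A, B, D}.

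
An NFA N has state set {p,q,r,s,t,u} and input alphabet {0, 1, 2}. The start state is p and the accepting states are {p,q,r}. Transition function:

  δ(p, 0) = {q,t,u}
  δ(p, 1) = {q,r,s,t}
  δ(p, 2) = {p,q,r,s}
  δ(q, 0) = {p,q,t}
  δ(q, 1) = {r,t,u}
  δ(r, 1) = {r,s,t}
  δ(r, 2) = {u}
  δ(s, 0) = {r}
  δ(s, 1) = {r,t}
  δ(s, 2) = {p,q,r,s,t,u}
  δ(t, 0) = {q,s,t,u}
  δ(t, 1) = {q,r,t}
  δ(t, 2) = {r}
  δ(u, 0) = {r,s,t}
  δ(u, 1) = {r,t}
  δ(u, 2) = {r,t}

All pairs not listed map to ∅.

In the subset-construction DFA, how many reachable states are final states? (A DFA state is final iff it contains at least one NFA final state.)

13

Start state of the DFA: {p}.
{p} --0--> {q,t,u}  [new]
{p} --1--> {q,r,s,t}  [new]
{p} --2--> {p,q,r,s}  [new]
{q,t,u} --0--> {p,q,r,s,t,u}  [new]
{q,t,u} --1--> {q,r,t,u}  [new]
{q,t,u} --2--> {r,t}  [new]
{q,r,s,t} --0--> {p,q,r,s,t,u}  [seen]
{q,r,s,t} --1--> {q,r,s,t,u}  [new]
{q,r,s,t} --2--> {p,q,r,s,t,u}  [seen]
{p,q,r,s} --0--> {p,q,r,t,u}  [new]
{p,q,r,s} --1--> {q,r,s,t,u}  [seen]
{p,q,r,s} --2--> {p,q,r,s,t,u}  [seen]
{p,q,r,s,t,u} --0--> {p,q,r,s,t,u}  [seen]
{p,q,r,s,t,u} --1--> {q,r,s,t,u}  [seen]
{p,q,r,s,t,u} --2--> {p,q,r,s,t,u}  [seen]
{q,r,t,u} --0--> {p,q,r,s,t,u}  [seen]
{q,r,t,u} --1--> {q,r,s,t,u}  [seen]
{q,r,t,u} --2--> {r,t,u}  [new]
{r,t} --0--> {q,s,t,u}  [new]
{r,t} --1--> {q,r,s,t}  [seen]
{r,t} --2--> {r,u}  [new]
{q,r,s,t,u} --0--> {p,q,r,s,t,u}  [seen]
{q,r,s,t,u} --1--> {q,r,s,t,u}  [seen]
{q,r,s,t,u} --2--> {p,q,r,s,t,u}  [seen]
{p,q,r,t,u} --0--> {p,q,r,s,t,u}  [seen]
{p,q,r,t,u} --1--> {q,r,s,t,u}  [seen]
{p,q,r,t,u} --2--> {p,q,r,s,t,u}  [seen]
{r,t,u} --0--> {q,r,s,t,u}  [seen]
{r,t,u} --1--> {q,r,s,t}  [seen]
{r,t,u} --2--> {r,t,u}  [seen]
{q,s,t,u} --0--> {p,q,r,s,t,u}  [seen]
{q,s,t,u} --1--> {q,r,t,u}  [seen]
{q,s,t,u} --2--> {p,q,r,s,t,u}  [seen]
{r,u} --0--> {r,s,t}  [new]
{r,u} --1--> {r,s,t}  [seen]
{r,u} --2--> {r,t,u}  [seen]
{r,s,t} --0--> {q,r,s,t,u}  [seen]
{r,s,t} --1--> {q,r,s,t}  [seen]
{r,s,t} --2--> {p,q,r,s,t,u}  [seen]
Reachable DFA states: {p}, {q,t,u}, {q,r,s,t}, {p,q,r,s}, {p,q,r,s,t,u}, {q,r,t,u}, {r,t}, {q,r,s,t,u}, {p,q,r,t,u}, {r,t,u}, {q,s,t,u}, {r,u}, {r,s,t}.
Accepting DFA states (contain an NFA accepting state): {p}, {q,t,u}, {q,r,s,t}, {p,q,r,s}, {p,q,r,s,t,u}, {q,r,t,u}, {r,t}, {q,r,s,t,u}, {p,q,r,t,u}, {r,t,u}, {q,s,t,u}, {r,u}, {r,s,t}.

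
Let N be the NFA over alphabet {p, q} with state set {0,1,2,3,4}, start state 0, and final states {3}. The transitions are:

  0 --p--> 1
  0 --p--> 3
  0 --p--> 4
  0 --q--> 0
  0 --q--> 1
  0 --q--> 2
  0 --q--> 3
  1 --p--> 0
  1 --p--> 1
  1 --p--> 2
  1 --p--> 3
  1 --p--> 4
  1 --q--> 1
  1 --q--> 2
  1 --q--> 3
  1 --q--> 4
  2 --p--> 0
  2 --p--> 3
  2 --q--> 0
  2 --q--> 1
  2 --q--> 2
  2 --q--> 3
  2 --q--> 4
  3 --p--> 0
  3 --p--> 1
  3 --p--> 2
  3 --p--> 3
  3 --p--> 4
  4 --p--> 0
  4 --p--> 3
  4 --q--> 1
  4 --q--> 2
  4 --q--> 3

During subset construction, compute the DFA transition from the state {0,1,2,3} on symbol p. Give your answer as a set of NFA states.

{0,1,2,3,4}

δ(0,p) = {1,3,4}; δ(1,p) = {0,1,2,3,4}; δ(2,p) = {0,3}; δ(3,p) = {0,1,2,3,4}.
Union: {0,1,2,3,4}.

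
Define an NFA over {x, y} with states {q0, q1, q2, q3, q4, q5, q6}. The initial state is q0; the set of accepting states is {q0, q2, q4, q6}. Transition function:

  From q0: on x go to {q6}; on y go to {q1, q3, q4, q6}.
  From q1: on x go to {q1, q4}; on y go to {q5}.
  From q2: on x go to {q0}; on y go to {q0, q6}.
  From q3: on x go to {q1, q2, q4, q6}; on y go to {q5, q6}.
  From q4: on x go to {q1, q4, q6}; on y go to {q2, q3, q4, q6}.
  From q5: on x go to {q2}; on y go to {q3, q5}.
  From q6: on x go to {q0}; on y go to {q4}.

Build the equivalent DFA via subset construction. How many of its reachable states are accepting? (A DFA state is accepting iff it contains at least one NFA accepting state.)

12

Start state of the DFA: {q0}.
{q0} --x--> {q6}  [new]
{q0} --y--> {q1, q3, q4, q6}  [new]
{q6} --x--> {q0}  [seen]
{q6} --y--> {q4}  [new]
{q1, q3, q4, q6} --x--> {q0, q1, q2, q4, q6}  [new]
{q1, q3, q4, q6} --y--> {q2, q3, q4, q5, q6}  [new]
{q4} --x--> {q1, q4, q6}  [new]
{q4} --y--> {q2, q3, q4, q6}  [new]
{q0, q1, q2, q4, q6} --x--> {q0, q1, q4, q6}  [new]
{q0, q1, q2, q4, q6} --y--> {q0, q1, q2, q3, q4, q5, q6}  [new]
{q2, q3, q4, q5, q6} --x--> {q0, q1, q2, q4, q6}  [seen]
{q2, q3, q4, q5, q6} --y--> {q0, q2, q3, q4, q5, q6}  [new]
{q1, q4, q6} --x--> {q0, q1, q4, q6}  [seen]
{q1, q4, q6} --y--> {q2, q3, q4, q5, q6}  [seen]
{q2, q3, q4, q6} --x--> {q0, q1, q2, q4, q6}  [seen]
{q2, q3, q4, q6} --y--> {q0, q2, q3, q4, q5, q6}  [seen]
{q0, q1, q4, q6} --x--> {q0, q1, q4, q6}  [seen]
{q0, q1, q4, q6} --y--> {q1, q2, q3, q4, q5, q6}  [new]
{q0, q1, q2, q3, q4, q5, q6} --x--> {q0, q1, q2, q4, q6}  [seen]
{q0, q1, q2, q3, q4, q5, q6} --y--> {q0, q1, q2, q3, q4, q5, q6}  [seen]
{q0, q2, q3, q4, q5, q6} --x--> {q0, q1, q2, q4, q6}  [seen]
{q0, q2, q3, q4, q5, q6} --y--> {q0, q1, q2, q3, q4, q5, q6}  [seen]
{q1, q2, q3, q4, q5, q6} --x--> {q0, q1, q2, q4, q6}  [seen]
{q1, q2, q3, q4, q5, q6} --y--> {q0, q2, q3, q4, q5, q6}  [seen]
Reachable DFA states: {q0}, {q6}, {q1, q3, q4, q6}, {q4}, {q0, q1, q2, q4, q6}, {q2, q3, q4, q5, q6}, {q1, q4, q6}, {q2, q3, q4, q6}, {q0, q1, q4, q6}, {q0, q1, q2, q3, q4, q5, q6}, {q0, q2, q3, q4, q5, q6}, {q1, q2, q3, q4, q5, q6}.
Accepting DFA states (contain an NFA accepting state): {q0}, {q6}, {q1, q3, q4, q6}, {q4}, {q0, q1, q2, q4, q6}, {q2, q3, q4, q5, q6}, {q1, q4, q6}, {q2, q3, q4, q6}, {q0, q1, q4, q6}, {q0, q1, q2, q3, q4, q5, q6}, {q0, q2, q3, q4, q5, q6}, {q1, q2, q3, q4, q5, q6}.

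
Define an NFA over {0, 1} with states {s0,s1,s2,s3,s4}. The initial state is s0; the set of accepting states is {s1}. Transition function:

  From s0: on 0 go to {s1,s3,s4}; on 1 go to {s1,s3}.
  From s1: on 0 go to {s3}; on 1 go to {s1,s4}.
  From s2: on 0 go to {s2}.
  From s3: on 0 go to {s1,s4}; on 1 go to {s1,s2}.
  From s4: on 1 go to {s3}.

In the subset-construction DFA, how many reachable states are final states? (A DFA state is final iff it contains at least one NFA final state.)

6

Start state of the DFA: {s0}.
{s0} --0--> {s1,s3,s4}  [new]
{s0} --1--> {s1,s3}  [new]
{s1,s3,s4} --0--> {s1,s3,s4}  [seen]
{s1,s3,s4} --1--> {s1,s2,s3,s4}  [new]
{s1,s3} --0--> {s1,s3,s4}  [seen]
{s1,s3} --1--> {s1,s2,s4}  [new]
{s1,s2,s3,s4} --0--> {s1,s2,s3,s4}  [seen]
{s1,s2,s3,s4} --1--> {s1,s2,s3,s4}  [seen]
{s1,s2,s4} --0--> {s2,s3}  [new]
{s1,s2,s4} --1--> {s1,s3,s4}  [seen]
{s2,s3} --0--> {s1,s2,s4}  [seen]
{s2,s3} --1--> {s1,s2}  [new]
{s1,s2} --0--> {s2,s3}  [seen]
{s1,s2} --1--> {s1,s4}  [new]
{s1,s4} --0--> {s3}  [new]
{s1,s4} --1--> {s1,s3,s4}  [seen]
{s3} --0--> {s1,s4}  [seen]
{s3} --1--> {s1,s2}  [seen]
Reachable DFA states: {s0}, {s1,s3,s4}, {s1,s3}, {s1,s2,s3,s4}, {s1,s2,s4}, {s2,s3}, {s1,s2}, {s1,s4}, {s3}.
Accepting DFA states (contain an NFA accepting state): {s1,s3,s4}, {s1,s3}, {s1,s2,s3,s4}, {s1,s2,s4}, {s1,s2}, {s1,s4}.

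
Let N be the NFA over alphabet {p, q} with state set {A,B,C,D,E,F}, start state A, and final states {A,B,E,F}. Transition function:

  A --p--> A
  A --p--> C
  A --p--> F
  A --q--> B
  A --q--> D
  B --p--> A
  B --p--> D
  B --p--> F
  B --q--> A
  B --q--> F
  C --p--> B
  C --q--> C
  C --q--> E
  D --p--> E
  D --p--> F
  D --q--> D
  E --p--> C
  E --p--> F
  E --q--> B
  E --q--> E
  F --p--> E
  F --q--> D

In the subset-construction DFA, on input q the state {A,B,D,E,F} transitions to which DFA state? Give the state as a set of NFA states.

{A,B,D,E,F}

δ(A,q) = {B,D}; δ(B,q) = {A,F}; δ(D,q) = {D}; δ(E,q) = {B,E}; δ(F,q) = {D}.
Union: {A,B,D,E,F}.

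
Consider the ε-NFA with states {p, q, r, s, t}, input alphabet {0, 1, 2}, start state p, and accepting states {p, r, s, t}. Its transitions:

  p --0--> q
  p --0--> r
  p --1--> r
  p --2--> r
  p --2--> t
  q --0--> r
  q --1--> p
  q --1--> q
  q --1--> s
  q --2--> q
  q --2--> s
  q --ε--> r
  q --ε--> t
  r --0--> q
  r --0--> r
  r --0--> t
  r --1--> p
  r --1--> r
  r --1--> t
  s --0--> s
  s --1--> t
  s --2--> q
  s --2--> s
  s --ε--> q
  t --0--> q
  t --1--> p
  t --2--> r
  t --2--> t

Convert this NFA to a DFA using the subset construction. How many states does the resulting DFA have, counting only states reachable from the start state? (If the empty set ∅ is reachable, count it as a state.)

Start state of the DFA: {p} (ε-closure of the NFA start).
{p} --0--> {q, r, t}  [new]
{p} --1--> {r}  [new]
{p} --2--> {r, t}  [new]
{q, r, t} --0--> {q, r, t}  [seen]
{q, r, t} --1--> {p, q, r, s, t}  [new]
{q, r, t} --2--> {q, r, s, t}  [new]
{r} --0--> {q, r, t}  [seen]
{r} --1--> {p, r, t}  [new]
{r} --2--> ∅  [new]
{r, t} --0--> {q, r, t}  [seen]
{r, t} --1--> {p, r, t}  [seen]
{r, t} --2--> {r, t}  [seen]
{p, q, r, s, t} --0--> {q, r, s, t}  [seen]
{p, q, r, s, t} --1--> {p, q, r, s, t}  [seen]
{p, q, r, s, t} --2--> {q, r, s, t}  [seen]
{q, r, s, t} --0--> {q, r, s, t}  [seen]
{q, r, s, t} --1--> {p, q, r, s, t}  [seen]
{q, r, s, t} --2--> {q, r, s, t}  [seen]
{p, r, t} --0--> {q, r, t}  [seen]
{p, r, t} --1--> {p, r, t}  [seen]
{p, r, t} --2--> {r, t}  [seen]
∅ --0--> ∅  [seen]
∅ --1--> ∅  [seen]
∅ --2--> ∅  [seen]
Reachable DFA states: {p}, {q, r, t}, {r}, {r, t}, {p, q, r, s, t}, {q, r, s, t}, {p, r, t}, ∅.

8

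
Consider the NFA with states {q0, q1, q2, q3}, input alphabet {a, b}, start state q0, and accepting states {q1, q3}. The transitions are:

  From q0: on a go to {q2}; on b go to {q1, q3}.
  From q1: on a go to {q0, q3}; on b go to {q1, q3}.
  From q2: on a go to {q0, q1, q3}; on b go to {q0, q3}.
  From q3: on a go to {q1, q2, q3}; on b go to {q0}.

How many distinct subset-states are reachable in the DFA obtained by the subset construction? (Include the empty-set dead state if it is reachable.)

Start state of the DFA: {q0}.
{q0} --a--> {q2}  [new]
{q0} --b--> {q1, q3}  [new]
{q2} --a--> {q0, q1, q3}  [new]
{q2} --b--> {q0, q3}  [new]
{q1, q3} --a--> {q0, q1, q2, q3}  [new]
{q1, q3} --b--> {q0, q1, q3}  [seen]
{q0, q1, q3} --a--> {q0, q1, q2, q3}  [seen]
{q0, q1, q3} --b--> {q0, q1, q3}  [seen]
{q0, q3} --a--> {q1, q2, q3}  [new]
{q0, q3} --b--> {q0, q1, q3}  [seen]
{q0, q1, q2, q3} --a--> {q0, q1, q2, q3}  [seen]
{q0, q1, q2, q3} --b--> {q0, q1, q3}  [seen]
{q1, q2, q3} --a--> {q0, q1, q2, q3}  [seen]
{q1, q2, q3} --b--> {q0, q1, q3}  [seen]
Reachable DFA states: {q0}, {q2}, {q1, q3}, {q0, q1, q3}, {q0, q3}, {q0, q1, q2, q3}, {q1, q2, q3}.

7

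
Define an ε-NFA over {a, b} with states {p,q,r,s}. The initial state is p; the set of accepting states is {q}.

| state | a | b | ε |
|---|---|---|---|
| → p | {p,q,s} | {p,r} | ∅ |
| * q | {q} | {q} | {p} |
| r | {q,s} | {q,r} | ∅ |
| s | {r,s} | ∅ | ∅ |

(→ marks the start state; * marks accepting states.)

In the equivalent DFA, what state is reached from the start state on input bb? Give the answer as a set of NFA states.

Start: {p}.
δ(p,b) = {p,r}.
Union: {p,r}.
After b: {p,r}.
δ(p,b) = {p,r}; δ(r,b) = {q,r}.
Union: {p,q,r}.
After b: {p,q,r}.

{p,q,r}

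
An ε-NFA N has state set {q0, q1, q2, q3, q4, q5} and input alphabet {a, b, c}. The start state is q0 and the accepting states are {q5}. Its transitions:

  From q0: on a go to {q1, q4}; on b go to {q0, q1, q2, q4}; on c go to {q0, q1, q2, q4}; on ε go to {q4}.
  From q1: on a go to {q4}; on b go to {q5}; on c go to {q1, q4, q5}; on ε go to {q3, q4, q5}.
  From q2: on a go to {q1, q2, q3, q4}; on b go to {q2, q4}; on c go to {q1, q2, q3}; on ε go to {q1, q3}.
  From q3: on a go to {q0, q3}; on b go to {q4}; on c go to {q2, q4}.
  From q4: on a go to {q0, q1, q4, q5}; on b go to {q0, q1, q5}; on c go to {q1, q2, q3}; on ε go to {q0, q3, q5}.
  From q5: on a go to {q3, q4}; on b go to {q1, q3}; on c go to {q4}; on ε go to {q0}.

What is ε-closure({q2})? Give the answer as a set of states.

Begin with {q2}.
q2 →ε {q1, q3}; add q1, q3.
q1 →ε {q3, q4, q5}; add q4, q5.
q5 →ε {q0}; add q0.
ε-closure = {q0, q1, q2, q3, q4, q5}.

{q0, q1, q2, q3, q4, q5}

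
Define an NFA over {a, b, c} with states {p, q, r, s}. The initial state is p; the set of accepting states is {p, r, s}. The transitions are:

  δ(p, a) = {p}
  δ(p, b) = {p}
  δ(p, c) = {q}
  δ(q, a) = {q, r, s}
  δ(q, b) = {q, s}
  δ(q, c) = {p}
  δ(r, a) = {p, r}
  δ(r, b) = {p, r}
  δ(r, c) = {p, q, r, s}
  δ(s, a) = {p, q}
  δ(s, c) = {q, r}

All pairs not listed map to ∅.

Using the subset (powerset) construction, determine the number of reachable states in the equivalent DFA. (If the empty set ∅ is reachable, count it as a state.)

6

Start state of the DFA: {p}.
{p} --a--> {p}  [seen]
{p} --b--> {p}  [seen]
{p} --c--> {q}  [new]
{q} --a--> {q, r, s}  [new]
{q} --b--> {q, s}  [new]
{q} --c--> {p}  [seen]
{q, r, s} --a--> {p, q, r, s}  [new]
{q, r, s} --b--> {p, q, r, s}  [seen]
{q, r, s} --c--> {p, q, r, s}  [seen]
{q, s} --a--> {p, q, r, s}  [seen]
{q, s} --b--> {q, s}  [seen]
{q, s} --c--> {p, q, r}  [new]
{p, q, r, s} --a--> {p, q, r, s}  [seen]
{p, q, r, s} --b--> {p, q, r, s}  [seen]
{p, q, r, s} --c--> {p, q, r, s}  [seen]
{p, q, r} --a--> {p, q, r, s}  [seen]
{p, q, r} --b--> {p, q, r, s}  [seen]
{p, q, r} --c--> {p, q, r, s}  [seen]
Reachable DFA states: {p}, {q}, {q, r, s}, {q, s}, {p, q, r, s}, {p, q, r}.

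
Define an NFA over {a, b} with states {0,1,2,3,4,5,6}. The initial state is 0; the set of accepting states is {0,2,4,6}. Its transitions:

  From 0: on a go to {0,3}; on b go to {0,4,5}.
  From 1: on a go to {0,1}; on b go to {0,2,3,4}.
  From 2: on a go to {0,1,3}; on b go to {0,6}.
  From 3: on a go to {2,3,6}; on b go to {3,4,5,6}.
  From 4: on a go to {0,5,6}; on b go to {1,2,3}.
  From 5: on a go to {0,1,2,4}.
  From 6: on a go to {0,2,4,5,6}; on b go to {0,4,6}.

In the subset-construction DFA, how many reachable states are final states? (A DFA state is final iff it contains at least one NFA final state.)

Start state of the DFA: {0}.
{0} --a--> {0,3}  [new]
{0} --b--> {0,4,5}  [new]
{0,3} --a--> {0,2,3,6}  [new]
{0,3} --b--> {0,3,4,5,6}  [new]
{0,4,5} --a--> {0,1,2,3,4,5,6}  [new]
{0,4,5} --b--> {0,1,2,3,4,5}  [new]
{0,2,3,6} --a--> {0,1,2,3,4,5,6}  [seen]
{0,2,3,6} --b--> {0,3,4,5,6}  [seen]
{0,3,4,5,6} --a--> {0,1,2,3,4,5,6}  [seen]
{0,3,4,5,6} --b--> {0,1,2,3,4,5,6}  [seen]
{0,1,2,3,4,5,6} --a--> {0,1,2,3,4,5,6}  [seen]
{0,1,2,3,4,5,6} --b--> {0,1,2,3,4,5,6}  [seen]
{0,1,2,3,4,5} --a--> {0,1,2,3,4,5,6}  [seen]
{0,1,2,3,4,5} --b--> {0,1,2,3,4,5,6}  [seen]
Reachable DFA states: {0}, {0,3}, {0,4,5}, {0,2,3,6}, {0,3,4,5,6}, {0,1,2,3,4,5,6}, {0,1,2,3,4,5}.
Accepting DFA states (contain an NFA accepting state): {0}, {0,3}, {0,4,5}, {0,2,3,6}, {0,3,4,5,6}, {0,1,2,3,4,5,6}, {0,1,2,3,4,5}.

7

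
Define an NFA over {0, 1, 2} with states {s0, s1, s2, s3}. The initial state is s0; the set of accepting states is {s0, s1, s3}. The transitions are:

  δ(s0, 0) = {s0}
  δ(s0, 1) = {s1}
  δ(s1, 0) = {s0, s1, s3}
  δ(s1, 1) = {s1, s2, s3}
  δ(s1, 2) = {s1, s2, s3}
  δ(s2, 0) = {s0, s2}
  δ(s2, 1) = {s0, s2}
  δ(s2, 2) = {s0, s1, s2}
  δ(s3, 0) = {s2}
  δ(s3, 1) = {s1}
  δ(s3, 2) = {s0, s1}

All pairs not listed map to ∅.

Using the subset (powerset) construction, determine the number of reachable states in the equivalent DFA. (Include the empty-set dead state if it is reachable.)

Start state of the DFA: {s0}.
{s0} --0--> {s0}  [seen]
{s0} --1--> {s1}  [new]
{s0} --2--> ∅  [new]
{s1} --0--> {s0, s1, s3}  [new]
{s1} --1--> {s1, s2, s3}  [new]
{s1} --2--> {s1, s2, s3}  [seen]
∅ --0--> ∅  [seen]
∅ --1--> ∅  [seen]
∅ --2--> ∅  [seen]
{s0, s1, s3} --0--> {s0, s1, s2, s3}  [new]
{s0, s1, s3} --1--> {s1, s2, s3}  [seen]
{s0, s1, s3} --2--> {s0, s1, s2, s3}  [seen]
{s1, s2, s3} --0--> {s0, s1, s2, s3}  [seen]
{s1, s2, s3} --1--> {s0, s1, s2, s3}  [seen]
{s1, s2, s3} --2--> {s0, s1, s2, s3}  [seen]
{s0, s1, s2, s3} --0--> {s0, s1, s2, s3}  [seen]
{s0, s1, s2, s3} --1--> {s0, s1, s2, s3}  [seen]
{s0, s1, s2, s3} --2--> {s0, s1, s2, s3}  [seen]
Reachable DFA states: {s0}, {s1}, ∅, {s0, s1, s3}, {s1, s2, s3}, {s0, s1, s2, s3}.

6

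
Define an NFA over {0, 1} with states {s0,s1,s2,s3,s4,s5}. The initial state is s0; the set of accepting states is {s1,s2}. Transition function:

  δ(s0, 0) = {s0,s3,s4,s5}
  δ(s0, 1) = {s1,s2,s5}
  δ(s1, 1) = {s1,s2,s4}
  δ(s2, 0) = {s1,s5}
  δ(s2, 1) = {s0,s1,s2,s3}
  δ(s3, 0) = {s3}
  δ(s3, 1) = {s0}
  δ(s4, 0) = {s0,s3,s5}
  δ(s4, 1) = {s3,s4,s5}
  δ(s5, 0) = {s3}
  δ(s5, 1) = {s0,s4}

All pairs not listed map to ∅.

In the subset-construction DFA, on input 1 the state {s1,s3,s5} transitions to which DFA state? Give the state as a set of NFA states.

{s0,s1,s2,s4}

δ(s1,1) = {s1,s2,s4}; δ(s3,1) = {s0}; δ(s5,1) = {s0,s4}.
Union: {s0,s1,s2,s4}.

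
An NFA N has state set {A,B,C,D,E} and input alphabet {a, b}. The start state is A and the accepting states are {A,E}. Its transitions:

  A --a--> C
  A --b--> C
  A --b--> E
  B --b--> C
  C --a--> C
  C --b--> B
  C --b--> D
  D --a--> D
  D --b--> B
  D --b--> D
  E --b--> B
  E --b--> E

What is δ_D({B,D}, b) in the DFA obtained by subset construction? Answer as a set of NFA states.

δ(B,b) = {C}; δ(D,b) = {B,D}.
Union: {B,C,D}.

{B,C,D}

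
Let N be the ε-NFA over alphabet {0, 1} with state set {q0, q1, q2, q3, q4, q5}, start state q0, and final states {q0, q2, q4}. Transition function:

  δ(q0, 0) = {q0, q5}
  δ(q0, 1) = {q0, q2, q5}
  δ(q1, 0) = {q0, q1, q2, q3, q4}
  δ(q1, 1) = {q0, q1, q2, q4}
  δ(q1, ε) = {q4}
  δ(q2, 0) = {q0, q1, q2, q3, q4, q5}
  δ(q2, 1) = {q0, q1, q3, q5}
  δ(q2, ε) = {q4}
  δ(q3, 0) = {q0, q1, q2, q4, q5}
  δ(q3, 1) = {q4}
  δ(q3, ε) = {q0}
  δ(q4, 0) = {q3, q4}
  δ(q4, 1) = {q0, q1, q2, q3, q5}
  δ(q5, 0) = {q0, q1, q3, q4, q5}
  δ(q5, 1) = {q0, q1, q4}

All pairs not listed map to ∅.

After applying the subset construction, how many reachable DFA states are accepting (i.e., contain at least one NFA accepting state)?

6

Start state of the DFA: {q0} (ε-closure of the NFA start).
{q0} --0--> {q0, q5}  [new]
{q0} --1--> {q0, q2, q4, q5}  [new]
{q0, q5} --0--> {q0, q1, q3, q4, q5}  [new]
{q0, q5} --1--> {q0, q1, q2, q4, q5}  [new]
{q0, q2, q4, q5} --0--> {q0, q1, q2, q3, q4, q5}  [new]
{q0, q2, q4, q5} --1--> {q0, q1, q2, q3, q4, q5}  [seen]
{q0, q1, q3, q4, q5} --0--> {q0, q1, q2, q3, q4, q5}  [seen]
{q0, q1, q3, q4, q5} --1--> {q0, q1, q2, q3, q4, q5}  [seen]
{q0, q1, q2, q4, q5} --0--> {q0, q1, q2, q3, q4, q5}  [seen]
{q0, q1, q2, q4, q5} --1--> {q0, q1, q2, q3, q4, q5}  [seen]
{q0, q1, q2, q3, q4, q5} --0--> {q0, q1, q2, q3, q4, q5}  [seen]
{q0, q1, q2, q3, q4, q5} --1--> {q0, q1, q2, q3, q4, q5}  [seen]
Reachable DFA states: {q0}, {q0, q5}, {q0, q2, q4, q5}, {q0, q1, q3, q4, q5}, {q0, q1, q2, q4, q5}, {q0, q1, q2, q3, q4, q5}.
Accepting DFA states (contain an NFA accepting state): {q0}, {q0, q5}, {q0, q2, q4, q5}, {q0, q1, q3, q4, q5}, {q0, q1, q2, q4, q5}, {q0, q1, q2, q3, q4, q5}.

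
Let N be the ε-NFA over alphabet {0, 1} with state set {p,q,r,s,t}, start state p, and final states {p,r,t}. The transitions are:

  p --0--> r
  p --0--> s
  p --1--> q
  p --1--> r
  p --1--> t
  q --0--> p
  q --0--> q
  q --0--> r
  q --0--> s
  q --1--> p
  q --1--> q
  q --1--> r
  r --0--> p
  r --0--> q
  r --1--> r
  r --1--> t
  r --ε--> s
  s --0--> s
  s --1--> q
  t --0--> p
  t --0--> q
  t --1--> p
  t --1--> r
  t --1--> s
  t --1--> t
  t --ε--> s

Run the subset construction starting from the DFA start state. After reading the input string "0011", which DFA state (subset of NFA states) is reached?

Start: {p}.
δ(p,0) = {r,s}.
Union: {r,s}.
After 0: {r,s}.
δ(r,0) = {p,q}; δ(s,0) = {s}.
Union: {p,q,s}.
After 0: {p,q,s}.
δ(p,1) = {q,r,t}; δ(q,1) = {p,q,r}; δ(s,1) = {q}.
Union: {p,q,r,t}.
ε-closure gives {p,q,r,s,t}.
After 1: {p,q,r,s,t}.
δ(p,1) = {q,r,t}; δ(q,1) = {p,q,r}; δ(r,1) = {r,t}; δ(s,1) = {q}; δ(t,1) = {p,r,s,t}.
Union: {p,q,r,s,t}.
After 1: {p,q,r,s,t}.

{p,q,r,s,t}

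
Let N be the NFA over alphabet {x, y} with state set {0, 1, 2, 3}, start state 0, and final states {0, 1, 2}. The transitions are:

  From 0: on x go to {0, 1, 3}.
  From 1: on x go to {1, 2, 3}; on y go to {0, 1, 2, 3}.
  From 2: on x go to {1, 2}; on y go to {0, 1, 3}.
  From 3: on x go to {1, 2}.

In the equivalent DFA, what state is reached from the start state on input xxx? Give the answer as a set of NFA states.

Start: {0}.
δ(0,x) = {0, 1, 3}.
Union: {0, 1, 3}.
After x: {0, 1, 3}.
δ(0,x) = {0, 1, 3}; δ(1,x) = {1, 2, 3}; δ(3,x) = {1, 2}.
Union: {0, 1, 2, 3}.
After x: {0, 1, 2, 3}.
δ(0,x) = {0, 1, 3}; δ(1,x) = {1, 2, 3}; δ(2,x) = {1, 2}; δ(3,x) = {1, 2}.
Union: {0, 1, 2, 3}.
After x: {0, 1, 2, 3}.

{0, 1, 2, 3}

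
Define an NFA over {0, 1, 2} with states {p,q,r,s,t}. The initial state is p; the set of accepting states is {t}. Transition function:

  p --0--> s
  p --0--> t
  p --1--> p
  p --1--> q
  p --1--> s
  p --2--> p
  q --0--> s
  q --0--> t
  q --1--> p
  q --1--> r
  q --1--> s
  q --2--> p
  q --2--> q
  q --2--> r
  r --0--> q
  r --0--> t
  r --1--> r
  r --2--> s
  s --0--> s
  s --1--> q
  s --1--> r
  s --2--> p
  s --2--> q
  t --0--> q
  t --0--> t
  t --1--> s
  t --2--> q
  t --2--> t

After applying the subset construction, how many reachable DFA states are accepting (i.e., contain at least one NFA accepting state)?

Start state of the DFA: {p}.
{p} --0--> {s,t}  [new]
{p} --1--> {p,q,s}  [new]
{p} --2--> {p}  [seen]
{s,t} --0--> {q,s,t}  [new]
{s,t} --1--> {q,r,s}  [new]
{s,t} --2--> {p,q,t}  [new]
{p,q,s} --0--> {s,t}  [seen]
{p,q,s} --1--> {p,q,r,s}  [new]
{p,q,s} --2--> {p,q,r}  [new]
{q,s,t} --0--> {q,s,t}  [seen]
{q,s,t} --1--> {p,q,r,s}  [seen]
{q,s,t} --2--> {p,q,r,t}  [new]
{q,r,s} --0--> {q,s,t}  [seen]
{q,r,s} --1--> {p,q,r,s}  [seen]
{q,r,s} --2--> {p,q,r,s}  [seen]
{p,q,t} --0--> {q,s,t}  [seen]
{p,q,t} --1--> {p,q,r,s}  [seen]
{p,q,t} --2--> {p,q,r,t}  [seen]
{p,q,r,s} --0--> {q,s,t}  [seen]
{p,q,r,s} --1--> {p,q,r,s}  [seen]
{p,q,r,s} --2--> {p,q,r,s}  [seen]
{p,q,r} --0--> {q,s,t}  [seen]
{p,q,r} --1--> {p,q,r,s}  [seen]
{p,q,r} --2--> {p,q,r,s}  [seen]
{p,q,r,t} --0--> {q,s,t}  [seen]
{p,q,r,t} --1--> {p,q,r,s}  [seen]
{p,q,r,t} --2--> {p,q,r,s,t}  [new]
{p,q,r,s,t} --0--> {q,s,t}  [seen]
{p,q,r,s,t} --1--> {p,q,r,s}  [seen]
{p,q,r,s,t} --2--> {p,q,r,s,t}  [seen]
Reachable DFA states: {p}, {s,t}, {p,q,s}, {q,s,t}, {q,r,s}, {p,q,t}, {p,q,r,s}, {p,q,r}, {p,q,r,t}, {p,q,r,s,t}.
Accepting DFA states (contain an NFA accepting state): {s,t}, {q,s,t}, {p,q,t}, {p,q,r,t}, {p,q,r,s,t}.

5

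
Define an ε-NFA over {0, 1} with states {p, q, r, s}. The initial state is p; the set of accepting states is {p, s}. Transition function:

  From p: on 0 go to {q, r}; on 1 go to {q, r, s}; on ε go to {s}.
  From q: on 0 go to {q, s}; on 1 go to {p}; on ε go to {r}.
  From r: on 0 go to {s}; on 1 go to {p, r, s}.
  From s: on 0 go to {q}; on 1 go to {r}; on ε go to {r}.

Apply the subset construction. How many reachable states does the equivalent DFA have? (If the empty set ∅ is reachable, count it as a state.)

3

Start state of the DFA: {p, r, s} (ε-closure of the NFA start).
{p, r, s} --0--> {q, r, s}  [new]
{p, r, s} --1--> {p, q, r, s}  [new]
{q, r, s} --0--> {q, r, s}  [seen]
{q, r, s} --1--> {p, r, s}  [seen]
{p, q, r, s} --0--> {q, r, s}  [seen]
{p, q, r, s} --1--> {p, q, r, s}  [seen]
Reachable DFA states: {p, r, s}, {q, r, s}, {p, q, r, s}.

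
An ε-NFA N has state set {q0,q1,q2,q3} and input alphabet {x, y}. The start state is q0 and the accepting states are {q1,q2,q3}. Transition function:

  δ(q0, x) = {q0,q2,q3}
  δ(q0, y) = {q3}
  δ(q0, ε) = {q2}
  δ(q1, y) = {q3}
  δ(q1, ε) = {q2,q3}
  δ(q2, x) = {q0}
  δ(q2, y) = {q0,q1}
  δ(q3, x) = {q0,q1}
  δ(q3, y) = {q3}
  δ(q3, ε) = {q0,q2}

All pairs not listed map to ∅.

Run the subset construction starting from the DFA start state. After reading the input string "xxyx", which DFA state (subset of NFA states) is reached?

{q0,q1,q2,q3}

Start: {q0,q2}.
δ(q0,x) = {q0,q2,q3}; δ(q2,x) = {q0}.
Union: {q0,q2,q3}.
After x: {q0,q2,q3}.
δ(q0,x) = {q0,q2,q3}; δ(q2,x) = {q0}; δ(q3,x) = {q0,q1}.
Union: {q0,q1,q2,q3}.
After x: {q0,q1,q2,q3}.
δ(q0,y) = {q3}; δ(q1,y) = {q3}; δ(q2,y) = {q0,q1}; δ(q3,y) = {q3}.
Union: {q0,q1,q3}.
ε-closure gives {q0,q1,q2,q3}.
After y: {q0,q1,q2,q3}.
δ(q0,x) = {q0,q2,q3}; δ(q1,x) = ∅; δ(q2,x) = {q0}; δ(q3,x) = {q0,q1}.
Union: {q0,q1,q2,q3}.
After x: {q0,q1,q2,q3}.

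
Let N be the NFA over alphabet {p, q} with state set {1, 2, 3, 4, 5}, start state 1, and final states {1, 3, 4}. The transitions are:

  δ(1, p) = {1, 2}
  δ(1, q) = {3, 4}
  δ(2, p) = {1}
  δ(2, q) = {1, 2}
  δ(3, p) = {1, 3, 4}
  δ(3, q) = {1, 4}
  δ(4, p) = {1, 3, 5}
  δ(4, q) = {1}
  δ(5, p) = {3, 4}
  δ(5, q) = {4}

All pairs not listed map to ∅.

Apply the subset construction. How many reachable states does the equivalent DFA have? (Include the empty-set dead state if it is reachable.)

9

Start state of the DFA: {1}.
{1} --p--> {1, 2}  [new]
{1} --q--> {3, 4}  [new]
{1, 2} --p--> {1, 2}  [seen]
{1, 2} --q--> {1, 2, 3, 4}  [new]
{3, 4} --p--> {1, 3, 4, 5}  [new]
{3, 4} --q--> {1, 4}  [new]
{1, 2, 3, 4} --p--> {1, 2, 3, 4, 5}  [new]
{1, 2, 3, 4} --q--> {1, 2, 3, 4}  [seen]
{1, 3, 4, 5} --p--> {1, 2, 3, 4, 5}  [seen]
{1, 3, 4, 5} --q--> {1, 3, 4}  [new]
{1, 4} --p--> {1, 2, 3, 5}  [new]
{1, 4} --q--> {1, 3, 4}  [seen]
{1, 2, 3, 4, 5} --p--> {1, 2, 3, 4, 5}  [seen]
{1, 2, 3, 4, 5} --q--> {1, 2, 3, 4}  [seen]
{1, 3, 4} --p--> {1, 2, 3, 4, 5}  [seen]
{1, 3, 4} --q--> {1, 3, 4}  [seen]
{1, 2, 3, 5} --p--> {1, 2, 3, 4}  [seen]
{1, 2, 3, 5} --q--> {1, 2, 3, 4}  [seen]
Reachable DFA states: {1}, {1, 2}, {3, 4}, {1, 2, 3, 4}, {1, 3, 4, 5}, {1, 4}, {1, 2, 3, 4, 5}, {1, 3, 4}, {1, 2, 3, 5}.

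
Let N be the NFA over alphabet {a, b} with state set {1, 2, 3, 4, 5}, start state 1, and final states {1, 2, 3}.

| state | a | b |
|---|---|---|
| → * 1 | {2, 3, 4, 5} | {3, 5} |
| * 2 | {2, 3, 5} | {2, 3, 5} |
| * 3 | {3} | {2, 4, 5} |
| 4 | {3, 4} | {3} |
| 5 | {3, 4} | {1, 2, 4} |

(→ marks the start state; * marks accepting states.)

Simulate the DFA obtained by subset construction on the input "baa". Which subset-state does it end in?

{3, 4}

Start: {1}.
δ(1,b) = {3, 5}.
Union: {3, 5}.
After b: {3, 5}.
δ(3,a) = {3}; δ(5,a) = {3, 4}.
Union: {3, 4}.
After a: {3, 4}.
δ(3,a) = {3}; δ(4,a) = {3, 4}.
Union: {3, 4}.
After a: {3, 4}.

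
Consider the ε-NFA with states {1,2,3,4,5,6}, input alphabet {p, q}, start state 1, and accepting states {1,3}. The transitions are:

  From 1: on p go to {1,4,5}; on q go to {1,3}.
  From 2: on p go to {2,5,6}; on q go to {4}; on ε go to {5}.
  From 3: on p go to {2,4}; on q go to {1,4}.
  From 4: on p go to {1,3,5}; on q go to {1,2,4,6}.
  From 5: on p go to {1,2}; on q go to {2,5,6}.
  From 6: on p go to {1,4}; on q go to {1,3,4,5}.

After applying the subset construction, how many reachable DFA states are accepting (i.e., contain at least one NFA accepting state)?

Start state of the DFA: {1} (ε-closure of the NFA start).
{1} --p--> {1,4,5}  [new]
{1} --q--> {1,3}  [new]
{1,4,5} --p--> {1,2,3,4,5}  [new]
{1,4,5} --q--> {1,2,3,4,5,6}  [new]
{1,3} --p--> {1,2,4,5}  [new]
{1,3} --q--> {1,3,4}  [new]
{1,2,3,4,5} --p--> {1,2,3,4,5,6}  [seen]
{1,2,3,4,5} --q--> {1,2,3,4,5,6}  [seen]
{1,2,3,4,5,6} --p--> {1,2,3,4,5,6}  [seen]
{1,2,3,4,5,6} --q--> {1,2,3,4,5,6}  [seen]
{1,2,4,5} --p--> {1,2,3,4,5,6}  [seen]
{1,2,4,5} --q--> {1,2,3,4,5,6}  [seen]
{1,3,4} --p--> {1,2,3,4,5}  [seen]
{1,3,4} --q--> {1,2,3,4,5,6}  [seen]
Reachable DFA states: {1}, {1,4,5}, {1,3}, {1,2,3,4,5}, {1,2,3,4,5,6}, {1,2,4,5}, {1,3,4}.
Accepting DFA states (contain an NFA accepting state): {1}, {1,4,5}, {1,3}, {1,2,3,4,5}, {1,2,3,4,5,6}, {1,2,4,5}, {1,3,4}.

7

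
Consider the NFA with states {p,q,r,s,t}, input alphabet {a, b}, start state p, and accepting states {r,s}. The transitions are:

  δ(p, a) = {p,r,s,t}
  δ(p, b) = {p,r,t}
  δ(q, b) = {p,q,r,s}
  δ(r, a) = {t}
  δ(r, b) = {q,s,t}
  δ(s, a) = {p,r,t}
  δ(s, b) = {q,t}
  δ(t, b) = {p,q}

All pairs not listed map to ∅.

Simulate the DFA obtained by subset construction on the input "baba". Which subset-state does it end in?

Start: {p}.
δ(p,b) = {p,r,t}.
Union: {p,r,t}.
After b: {p,r,t}.
δ(p,a) = {p,r,s,t}; δ(r,a) = {t}; δ(t,a) = ∅.
Union: {p,r,s,t}.
After a: {p,r,s,t}.
δ(p,b) = {p,r,t}; δ(r,b) = {q,s,t}; δ(s,b) = {q,t}; δ(t,b) = {p,q}.
Union: {p,q,r,s,t}.
After b: {p,q,r,s,t}.
δ(p,a) = {p,r,s,t}; δ(q,a) = ∅; δ(r,a) = {t}; δ(s,a) = {p,r,t}; δ(t,a) = ∅.
Union: {p,r,s,t}.
After a: {p,r,s,t}.

{p,r,s,t}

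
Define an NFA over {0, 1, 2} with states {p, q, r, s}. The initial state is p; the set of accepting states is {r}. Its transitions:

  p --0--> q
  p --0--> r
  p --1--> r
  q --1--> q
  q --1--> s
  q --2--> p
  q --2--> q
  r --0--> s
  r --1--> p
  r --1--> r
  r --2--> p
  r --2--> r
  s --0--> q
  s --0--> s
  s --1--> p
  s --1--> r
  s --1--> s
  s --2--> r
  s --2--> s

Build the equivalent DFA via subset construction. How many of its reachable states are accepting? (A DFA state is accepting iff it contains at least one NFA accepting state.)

Start state of the DFA: {p}.
{p} --0--> {q, r}  [new]
{p} --1--> {r}  [new]
{p} --2--> ∅  [new]
{q, r} --0--> {s}  [new]
{q, r} --1--> {p, q, r, s}  [new]
{q, r} --2--> {p, q, r}  [new]
{r} --0--> {s}  [seen]
{r} --1--> {p, r}  [new]
{r} --2--> {p, r}  [seen]
∅ --0--> ∅  [seen]
∅ --1--> ∅  [seen]
∅ --2--> ∅  [seen]
{s} --0--> {q, s}  [new]
{s} --1--> {p, r, s}  [new]
{s} --2--> {r, s}  [new]
{p, q, r, s} --0--> {q, r, s}  [new]
{p, q, r, s} --1--> {p, q, r, s}  [seen]
{p, q, r, s} --2--> {p, q, r, s}  [seen]
{p, q, r} --0--> {q, r, s}  [seen]
{p, q, r} --1--> {p, q, r, s}  [seen]
{p, q, r} --2--> {p, q, r}  [seen]
{p, r} --0--> {q, r, s}  [seen]
{p, r} --1--> {p, r}  [seen]
{p, r} --2--> {p, r}  [seen]
{q, s} --0--> {q, s}  [seen]
{q, s} --1--> {p, q, r, s}  [seen]
{q, s} --2--> {p, q, r, s}  [seen]
{p, r, s} --0--> {q, r, s}  [seen]
{p, r, s} --1--> {p, r, s}  [seen]
{p, r, s} --2--> {p, r, s}  [seen]
{r, s} --0--> {q, s}  [seen]
{r, s} --1--> {p, r, s}  [seen]
{r, s} --2--> {p, r, s}  [seen]
{q, r, s} --0--> {q, s}  [seen]
{q, r, s} --1--> {p, q, r, s}  [seen]
{q, r, s} --2--> {p, q, r, s}  [seen]
Reachable DFA states: {p}, {q, r}, {r}, ∅, {s}, {p, q, r, s}, {p, q, r}, {p, r}, {q, s}, {p, r, s}, {r, s}, {q, r, s}.
Accepting DFA states (contain an NFA accepting state): {q, r}, {r}, {p, q, r, s}, {p, q, r}, {p, r}, {p, r, s}, {r, s}, {q, r, s}.

8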